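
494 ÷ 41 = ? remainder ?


494 = 41 * 12 + 2
Check: 492 + 2 = 494

q = 12, r = 2


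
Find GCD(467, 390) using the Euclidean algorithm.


467 = 1 * 390 + 77
390 = 5 * 77 + 5
77 = 15 * 5 + 2
5 = 2 * 2 + 1
2 = 2 * 1 + 0
GCD = 1


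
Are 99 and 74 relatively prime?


Euclidean algorithm:
99 = 1 * 74 + 25
74 = 2 * 25 + 24
25 = 1 * 24 + 1
24 = 24 * 1 + 0
GCD(99, 74) = 1

Yes, coprime (GCD = 1)


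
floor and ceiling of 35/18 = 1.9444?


35/18 = 1.9444
floor = 1
ceil = 2

floor = 1, ceil = 2


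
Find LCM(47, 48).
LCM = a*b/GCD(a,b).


GCD(47, 48) = 1
LCM = 47*48/1 = 2256/1 = 2256

LCM = 2256


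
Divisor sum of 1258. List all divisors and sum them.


Divisors of 1258: 1, 2, 17, 34, 37, 74, 629, 1258
Sum = 1 + 2 + 17 + 34 + 37 + 74 + 629 + 1258 = 2052

σ(1258) = 2052


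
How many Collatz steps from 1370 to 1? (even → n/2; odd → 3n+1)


1370 → 685 → 2056 → 1028 → 514 → 257 → 772 → 386 → 193 → 580 → 290 → 145 → 436 → 218 → 109 → 328 → 164 → 82 → 41 → 124 → 62 → 31 → 94 → 47 → 142 → 71 → 214 → 107 → 322 → 161 → 484 → 242 → 121 → 364 → 182 → 91 → 274 → 137 → 412 → 206 → 103 → 310 → 155 → 466 → 233 → 700 → 350 → 175 → 526 → 263 → 790 → 395 → 1186 → 593 → 1780 → 890 → 445 → 1336 → 668 → 334 → 167 → 502 → 251 → 754 → 377 → 1132 → 566 → 283 → 850 → 425 → 1276 → 638 → 319 → 958 → 479 → 1438 → 719 → 2158 → 1079 → 3238 → 1619 → 4858 → 2429 → 7288 → 3644 → 1822 → 911 → 2734 → 1367 → 4102 → 2051 → 6154 → 3077 → 9232 → 4616 → 2308 → 1154 → 577 → 1732 → 866 → 433 → 1300 → 650 → 325 → 976 → 488 → 244 → 122 → 61 → 184 → 92 → 46 → 23 → 70 → 35 → 106 → 53 → 160 → 80 → 40 → 20 → 10 → 5 → 16 → 8 → 4 → 2 → 1
Total steps = 127

127 steps


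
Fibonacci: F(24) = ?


Sequence: 1, 1, 2, 3, 5, 8, 13, 21, 34, 55, 89, 144, 233, 377, 610, 987, 1597, 2584, 4181, 6765, 10946, 17711, 28657, 46368
F(24) = 46368


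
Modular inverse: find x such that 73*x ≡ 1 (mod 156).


Use the extended Euclidean algorithm on (156, 73); each row r = 156*s + 73*t:
r=156, s=1, t=0
r=73, s=0, t=1
q=2: r=10, s=1, t=-2   [156*(1) + 73*(-2) = 10]
q=7: r=3, s=-7, t=15   [156*(-7) + 73*(15) = 3]
q=3: r=1, s=22, t=-47   [156*(22) + 73*(-47) = 1]
q=3: r=0, s=-73, t=156   [156*(-73) + 73*(156) = 0]
GCD = 1 with t = -47, so 73*(-47) ≡ 1 (mod 156)
Inverse = -47 mod 156 = 109
Check: 73 * 109 = 7957 ≡ 1 (mod 156)

73^(-1) ≡ 109 (mod 156)


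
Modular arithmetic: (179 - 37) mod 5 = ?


179 - 37 = 142
142 mod 5 = 2


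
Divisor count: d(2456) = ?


2456 = 2^3 × 307^1
d(2456) = (3+1) × (1+1) = 8

8 divisors


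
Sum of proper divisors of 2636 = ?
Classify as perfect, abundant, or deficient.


Proper divisors: 1, 2, 4, 659, 1318
Sum = 1 + 2 + 4 + 659 + 1318 = 1984
1984 < 2636 → deficient

s(2636) = 1984 (deficient)


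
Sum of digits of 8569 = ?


8 + 5 + 6 + 9 = 28


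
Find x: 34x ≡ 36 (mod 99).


GCD(34, 99) = 1, unique solution
a^(-1) mod 99 = 67
x = 67 * 36 mod 99 = 36

x ≡ 36 (mod 99)


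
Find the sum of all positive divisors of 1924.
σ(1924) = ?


Divisors of 1924: 1, 2, 4, 13, 26, 37, 52, 74, 148, 481, 962, 1924
Sum = 1 + 2 + 4 + 13 + 26 + 37 + 52 + 74 + 148 + 481 + 962 + 1924 = 3724

σ(1924) = 3724


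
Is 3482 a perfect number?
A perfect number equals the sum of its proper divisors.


Proper divisors of 3482: 1, 2, 1741
Sum = 1 + 2 + 1741 = 1744

No, 3482 is not perfect (1744 ≠ 3482)


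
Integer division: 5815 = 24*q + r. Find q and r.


5815 = 24 * 242 + 7
Check: 5808 + 7 = 5815

q = 242, r = 7


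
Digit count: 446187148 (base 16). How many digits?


446187148 in base 16 = 1A98468C
Number of digits = 8

8 digits (base 16)


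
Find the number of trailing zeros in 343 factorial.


floor(343/5) = 68
floor(343/25) = 13
floor(343/125) = 2
Total = 83

83 trailing zeros


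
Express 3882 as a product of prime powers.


3882 / 2 = 1941
1941 / 3 = 647
647 / 647 = 1
3882 = 2 × 3 × 647


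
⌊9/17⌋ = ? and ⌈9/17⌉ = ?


9/17 = 0.5294
floor = 0
ceil = 1

floor = 0, ceil = 1


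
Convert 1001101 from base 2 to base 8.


1001101 (base 2) = 77 (decimal)
77 (decimal) = 115 (base 8)


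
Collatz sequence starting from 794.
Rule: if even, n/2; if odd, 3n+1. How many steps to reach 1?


794 → 397 → 1192 → 596 → 298 → 149 → 448 → 224 → 112 → 56 → 28 → 14 → 7 → 22 → 11 → 34 → 17 → 52 → 26 → 13 → 40 → 20 → 10 → 5 → 16 → 8 → 4 → 2 → 1
Total steps = 28

28 steps


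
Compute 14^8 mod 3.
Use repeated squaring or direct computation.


14^1 mod 3 = 2
14^2 mod 3 = 1
14^3 mod 3 = 2
14^4 mod 3 = 1
14^5 mod 3 = 2
14^6 mod 3 = 1
14^7 mod 3 = 2
14^8 mod 3 = 1


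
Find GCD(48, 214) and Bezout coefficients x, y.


Tabular extended Euclidean (each row: r = 48*s + 214*t):
r=48, s=1, t=0
r=214, s=0, t=1
q=0: r=48, s=1, t=0   [48*(1) + 214*(0) = 48]
q=4: r=22, s=-4, t=1   [48*(-4) + 214*(1) = 22]
q=2: r=4, s=9, t=-2   [48*(9) + 214*(-2) = 4]
q=5: r=2, s=-49, t=11   [48*(-49) + 214*(11) = 2]
q=2: r=0, s=107, t=-24   [48*(107) + 214*(-24) = 0]
GCD = 2; from the row with r=2: x=-49, y=11
Check: 48*(-49) + 214*(11) = -2352 + 2354 = 2

GCD = 2, x = -49, y = 11


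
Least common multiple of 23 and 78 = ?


GCD(23, 78) = 1
LCM = 23*78/1 = 1794/1 = 1794

LCM = 1794


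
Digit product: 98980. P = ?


9 × 8 × 9 × 8 × 0 = 0


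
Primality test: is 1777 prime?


Check divisors up to sqrt(1777) = 42.1545
No divisors found.
1777 is prime.

Yes, 1777 is prime


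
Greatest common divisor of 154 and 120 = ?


154 = 1 * 120 + 34
120 = 3 * 34 + 18
34 = 1 * 18 + 16
18 = 1 * 16 + 2
16 = 8 * 2 + 0
GCD = 2


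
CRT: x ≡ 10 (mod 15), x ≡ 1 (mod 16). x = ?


M = 15*16 = 240
M1 = M/15 = 16, M2 = M/16 = 15
M1^(-1) mod 15 = 1, M2^(-1) mod 16 = 15
x = 10*16*1 + 1*15*15 = 385
385 mod 240 = 145
Check: 145 mod 15 = 10 ✓, 145 mod 16 = 1 ✓

x ≡ 145 (mod 240)


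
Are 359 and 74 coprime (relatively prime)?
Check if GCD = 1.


Euclidean algorithm:
359 = 4 * 74 + 63
74 = 1 * 63 + 11
63 = 5 * 11 + 8
11 = 1 * 8 + 3
8 = 2 * 3 + 2
3 = 1 * 2 + 1
2 = 2 * 1 + 0
GCD(359, 74) = 1

Yes, coprime (GCD = 1)


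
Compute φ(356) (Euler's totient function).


356 = 2^2 × 89
Prime factors: 2, 89
φ(356) = 356 × (1-1/2) × (1-1/89)
= 356 × 1/2 × 88/89 = 176

φ(356) = 176


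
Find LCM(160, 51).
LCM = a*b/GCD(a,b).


GCD(160, 51) = 1
LCM = 160*51/1 = 8160/1 = 8160

LCM = 8160


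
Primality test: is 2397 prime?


2397 / 3 = 799 (exact division)
2397 is NOT prime.

No, 2397 is not prime


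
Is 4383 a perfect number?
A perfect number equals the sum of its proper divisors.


Proper divisors of 4383: 1, 3, 9, 487, 1461
Sum = 1 + 3 + 9 + 487 + 1461 = 1961

No, 4383 is not perfect (1961 ≠ 4383)


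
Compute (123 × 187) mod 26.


123 × 187 = 23001
23001 mod 26 = 17


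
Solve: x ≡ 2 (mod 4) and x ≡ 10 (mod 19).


M = 4*19 = 76
M1 = M/4 = 19, M2 = M/19 = 4
M1^(-1) mod 4 = 3, M2^(-1) mod 19 = 5
x = 2*19*3 + 10*4*5 = 314
314 mod 76 = 10
Check: 10 mod 4 = 2 ✓, 10 mod 19 = 10 ✓

x ≡ 10 (mod 76)


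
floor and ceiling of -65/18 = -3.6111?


-65/18 = -3.6111
floor = -4
ceil = -3

floor = -4, ceil = -3


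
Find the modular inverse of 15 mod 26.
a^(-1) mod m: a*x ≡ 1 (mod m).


Use the extended Euclidean algorithm on (26, 15); each row r = 26*s + 15*t:
r=26, s=1, t=0
r=15, s=0, t=1
q=1: r=11, s=1, t=-1   [26*(1) + 15*(-1) = 11]
q=1: r=4, s=-1, t=2   [26*(-1) + 15*(2) = 4]
q=2: r=3, s=3, t=-5   [26*(3) + 15*(-5) = 3]
q=1: r=1, s=-4, t=7   [26*(-4) + 15*(7) = 1]
q=3: r=0, s=15, t=-26   [26*(15) + 15*(-26) = 0]
GCD = 1 with t = 7, so 15*(7) ≡ 1 (mod 26)
Inverse = 7 mod 26 = 7
Check: 15 * 7 = 105 ≡ 1 (mod 26)

15^(-1) ≡ 7 (mod 26)


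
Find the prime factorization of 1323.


1323 / 3 = 441
441 / 3 = 147
147 / 3 = 49
49 / 7 = 7
7 / 7 = 1
1323 = 3^3 × 7^2


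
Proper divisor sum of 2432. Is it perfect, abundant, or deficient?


Proper divisors: 1, 2, 4, 8, 16, 19, 32, 38, 64, 76, 128, 152, 304, 608, 1216
Sum = 1 + 2 + 4 + 8 + 16 + 19 + 32 + 38 + 64 + 76 + 128 + 152 + 304 + 608 + 1216 = 2668
2668 > 2432 → abundant

s(2432) = 2668 (abundant)


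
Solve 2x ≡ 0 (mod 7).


GCD(2, 7) = 1, unique solution
a^(-1) mod 7 = 4
x = 4 * 0 mod 7 = 0

x ≡ 0 (mod 7)


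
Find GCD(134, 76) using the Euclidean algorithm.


134 = 1 * 76 + 58
76 = 1 * 58 + 18
58 = 3 * 18 + 4
18 = 4 * 4 + 2
4 = 2 * 2 + 0
GCD = 2


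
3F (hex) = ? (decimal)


3F (base 16) = 63 (decimal)
63 (decimal) = 63 (base 10)


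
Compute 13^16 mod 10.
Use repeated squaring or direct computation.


13^1 mod 10 = 3
13^2 mod 10 = 9
13^3 mod 10 = 7
13^4 mod 10 = 1
13^5 mod 10 = 3
13^6 mod 10 = 9
13^7 mod 10 = 7
13^8 mod 10 = 1
13^9 mod 10 = 3
13^10 mod 10 = 9
13^11 mod 10 = 7
13^12 mod 10 = 1
13^13 mod 10 = 3
13^14 mod 10 = 9
13^15 mod 10 = 7
13^16 mod 10 = 1


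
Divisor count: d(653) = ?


653 = 653^1
d(653) = (1+1) = 2

2 divisors


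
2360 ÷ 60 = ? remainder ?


2360 = 60 * 39 + 20
Check: 2340 + 20 = 2360

q = 39, r = 20


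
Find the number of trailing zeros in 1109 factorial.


floor(1109/5) = 221
floor(1109/25) = 44
floor(1109/125) = 8
floor(1109/625) = 1
Total = 274

274 trailing zeros


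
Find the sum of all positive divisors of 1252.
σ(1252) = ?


Divisors of 1252: 1, 2, 4, 313, 626, 1252
Sum = 1 + 2 + 4 + 313 + 626 + 1252 = 2198

σ(1252) = 2198


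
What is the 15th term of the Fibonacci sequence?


Sequence: 1, 1, 2, 3, 5, 8, 13, 21, 34, 55, 89, 144, 233, 377, 610
F(15) = 610


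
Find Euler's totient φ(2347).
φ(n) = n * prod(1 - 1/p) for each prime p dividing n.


2347 = 2347
Prime factors: 2347
φ(2347) = 2347 × (1-1/2347)
= 2347 × 2346/2347 = 2346

φ(2347) = 2346


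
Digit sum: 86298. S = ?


8 + 6 + 2 + 9 + 8 = 33


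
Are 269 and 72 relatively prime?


Euclidean algorithm:
269 = 3 * 72 + 53
72 = 1 * 53 + 19
53 = 2 * 19 + 15
19 = 1 * 15 + 4
15 = 3 * 4 + 3
4 = 1 * 3 + 1
3 = 3 * 1 + 0
GCD(269, 72) = 1

Yes, coprime (GCD = 1)


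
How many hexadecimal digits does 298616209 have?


298616209 in base 16 = 11CC8591
Number of digits = 8

8 digits (base 16)


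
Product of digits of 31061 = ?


3 × 1 × 0 × 6 × 1 = 0


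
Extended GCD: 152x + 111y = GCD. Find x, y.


Tabular extended Euclidean (each row: r = 152*s + 111*t):
r=152, s=1, t=0
r=111, s=0, t=1
q=1: r=41, s=1, t=-1   [152*(1) + 111*(-1) = 41]
q=2: r=29, s=-2, t=3   [152*(-2) + 111*(3) = 29]
q=1: r=12, s=3, t=-4   [152*(3) + 111*(-4) = 12]
q=2: r=5, s=-8, t=11   [152*(-8) + 111*(11) = 5]
q=2: r=2, s=19, t=-26   [152*(19) + 111*(-26) = 2]
q=2: r=1, s=-46, t=63   [152*(-46) + 111*(63) = 1]
q=2: r=0, s=111, t=-152   [152*(111) + 111*(-152) = 0]
GCD = 1; from the row with r=1: x=-46, y=63
Check: 152*(-46) + 111*(63) = -6992 + 6993 = 1

GCD = 1, x = -46, y = 63


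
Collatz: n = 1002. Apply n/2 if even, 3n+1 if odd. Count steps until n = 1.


1002 → 501 → 1504 → 752 → 376 → 188 → 94 → 47 → 142 → 71 → 214 → 107 → 322 → 161 → 484 → 242 → 121 → 364 → 182 → 91 → 274 → 137 → 412 → 206 → 103 → 310 → 155 → 466 → 233 → 700 → 350 → 175 → 526 → 263 → 790 → 395 → 1186 → 593 → 1780 → 890 → 445 → 1336 → 668 → 334 → 167 → 502 → 251 → 754 → 377 → 1132 → 566 → 283 → 850 → 425 → 1276 → 638 → 319 → 958 → 479 → 1438 → 719 → 2158 → 1079 → 3238 → 1619 → 4858 → 2429 → 7288 → 3644 → 1822 → 911 → 2734 → 1367 → 4102 → 2051 → 6154 → 3077 → 9232 → 4616 → 2308 → 1154 → 577 → 1732 → 866 → 433 → 1300 → 650 → 325 → 976 → 488 → 244 → 122 → 61 → 184 → 92 → 46 → 23 → 70 → 35 → 106 → 53 → 160 → 80 → 40 → 20 → 10 → 5 → 16 → 8 → 4 → 2 → 1
Total steps = 111

111 steps


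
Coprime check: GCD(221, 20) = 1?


Euclidean algorithm:
221 = 11 * 20 + 1
20 = 20 * 1 + 0
GCD(221, 20) = 1

Yes, coprime (GCD = 1)


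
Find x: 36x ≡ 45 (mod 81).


GCD(36, 81) = 9 divides 45
Divide: 4x ≡ 5 (mod 9)
x ≡ 8 (mod 9)


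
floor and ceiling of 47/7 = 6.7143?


47/7 = 6.7143
floor = 6
ceil = 7

floor = 6, ceil = 7


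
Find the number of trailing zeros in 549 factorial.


floor(549/5) = 109
floor(549/25) = 21
floor(549/125) = 4
Total = 134

134 trailing zeros


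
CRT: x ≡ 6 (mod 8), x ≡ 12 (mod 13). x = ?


M = 8*13 = 104
M1 = M/8 = 13, M2 = M/13 = 8
M1^(-1) mod 8 = 5, M2^(-1) mod 13 = 5
x = 6*13*5 + 12*8*5 = 870
870 mod 104 = 38
Check: 38 mod 8 = 6 ✓, 38 mod 13 = 12 ✓

x ≡ 38 (mod 104)


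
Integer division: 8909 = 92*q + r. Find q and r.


8909 = 92 * 96 + 77
Check: 8832 + 77 = 8909

q = 96, r = 77


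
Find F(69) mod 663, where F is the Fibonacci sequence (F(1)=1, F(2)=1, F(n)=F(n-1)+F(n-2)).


F(k) mod 663 for k=1..69:
1, 1, 2, 3, 5, 8, 13, 21, 34, 55, 89, 144, 233, 377, 610, 324, 271, 595, 203, 135, 338, 473, 148, 621, 106, 64, 170, 234, 404, 638, 379, 354, 70, 424, 494, 255, 86, 341, 427, 105, 532, 637, 506, 480, 323, 140, 463, 603, 403, 343, 83, 426, 509, 272, 118, 390, 508, 235, 80, 315, 395, 47, 442, 489, 268, 94, 362, 456, 155
F(69) mod 663 = 155


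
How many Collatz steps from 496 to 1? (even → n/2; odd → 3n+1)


496 → 248 → 124 → 62 → 31 → 94 → 47 → 142 → 71 → 214 → 107 → 322 → 161 → 484 → 242 → 121 → 364 → 182 → 91 → 274 → 137 → 412 → 206 → 103 → 310 → 155 → 466 → 233 → 700 → 350 → 175 → 526 → 263 → 790 → 395 → 1186 → 593 → 1780 → 890 → 445 → 1336 → 668 → 334 → 167 → 502 → 251 → 754 → 377 → 1132 → 566 → 283 → 850 → 425 → 1276 → 638 → 319 → 958 → 479 → 1438 → 719 → 2158 → 1079 → 3238 → 1619 → 4858 → 2429 → 7288 → 3644 → 1822 → 911 → 2734 → 1367 → 4102 → 2051 → 6154 → 3077 → 9232 → 4616 → 2308 → 1154 → 577 → 1732 → 866 → 433 → 1300 → 650 → 325 → 976 → 488 → 244 → 122 → 61 → 184 → 92 → 46 → 23 → 70 → 35 → 106 → 53 → 160 → 80 → 40 → 20 → 10 → 5 → 16 → 8 → 4 → 2 → 1
Total steps = 110

110 steps


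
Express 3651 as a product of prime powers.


3651 / 3 = 1217
1217 / 1217 = 1
3651 = 3 × 1217


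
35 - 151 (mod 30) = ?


35 - 151 = -116
-116 mod 30 = 4


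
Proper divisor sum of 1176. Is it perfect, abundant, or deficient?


Proper divisors: 1, 2, 3, 4, 6, 7, 8, 12, 14, 21, 24, 28, 42, 49, 56, 84, 98, 147, 168, 196, 294, 392, 588
Sum = 1 + 2 + 3 + 4 + 6 + 7 + 8 + 12 + 14 + 21 + 24 + 28 + 42 + 49 + 56 + 84 + 98 + 147 + 168 + 196 + 294 + 392 + 588 = 2244
2244 > 1176 → abundant

s(1176) = 2244 (abundant)


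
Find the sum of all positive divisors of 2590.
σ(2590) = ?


Divisors of 2590: 1, 2, 5, 7, 10, 14, 35, 37, 70, 74, 185, 259, 370, 518, 1295, 2590
Sum = 1 + 2 + 5 + 7 + 10 + 14 + 35 + 37 + 70 + 74 + 185 + 259 + 370 + 518 + 1295 + 2590 = 5472

σ(2590) = 5472


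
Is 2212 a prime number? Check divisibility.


2212 / 2 = 1106 (exact division)
2212 is NOT prime.

No, 2212 is not prime


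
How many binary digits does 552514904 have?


552514904 in base 2 = 100000111011101011010101011000
Number of digits = 30

30 digits (base 2)


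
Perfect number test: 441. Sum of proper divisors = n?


Proper divisors of 441: 1, 3, 7, 9, 21, 49, 63, 147
Sum = 1 + 3 + 7 + 9 + 21 + 49 + 63 + 147 = 300

No, 441 is not perfect (300 ≠ 441)


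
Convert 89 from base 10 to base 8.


89 (base 10) = 89 (decimal)
89 (decimal) = 131 (base 8)


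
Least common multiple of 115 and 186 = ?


GCD(115, 186) = 1
LCM = 115*186/1 = 21390/1 = 21390

LCM = 21390


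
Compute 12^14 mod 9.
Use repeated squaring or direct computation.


12^1 mod 9 = 3
12^2 mod 9 = 0
12^3 mod 9 = 0
12^4 mod 9 = 0
12^5 mod 9 = 0
12^6 mod 9 = 0
12^7 mod 9 = 0
12^8 mod 9 = 0
12^9 mod 9 = 0
12^10 mod 9 = 0
12^11 mod 9 = 0
12^12 mod 9 = 0
12^13 mod 9 = 0
12^14 mod 9 = 0


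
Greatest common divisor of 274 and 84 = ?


274 = 3 * 84 + 22
84 = 3 * 22 + 18
22 = 1 * 18 + 4
18 = 4 * 4 + 2
4 = 2 * 2 + 0
GCD = 2


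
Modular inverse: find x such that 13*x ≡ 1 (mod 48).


Use the extended Euclidean algorithm on (48, 13); each row r = 48*s + 13*t:
r=48, s=1, t=0
r=13, s=0, t=1
q=3: r=9, s=1, t=-3   [48*(1) + 13*(-3) = 9]
q=1: r=4, s=-1, t=4   [48*(-1) + 13*(4) = 4]
q=2: r=1, s=3, t=-11   [48*(3) + 13*(-11) = 1]
q=4: r=0, s=-13, t=48   [48*(-13) + 13*(48) = 0]
GCD = 1 with t = -11, so 13*(-11) ≡ 1 (mod 48)
Inverse = -11 mod 48 = 37
Check: 13 * 37 = 481 ≡ 1 (mod 48)

13^(-1) ≡ 37 (mod 48)


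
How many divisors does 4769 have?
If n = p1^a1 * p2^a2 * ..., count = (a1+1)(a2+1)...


4769 = 19^1 × 251^1
d(4769) = (1+1) × (1+1) = 4

4 divisors


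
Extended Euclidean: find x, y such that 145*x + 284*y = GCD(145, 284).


Tabular extended Euclidean (each row: r = 145*s + 284*t):
r=145, s=1, t=0
r=284, s=0, t=1
q=0: r=145, s=1, t=0   [145*(1) + 284*(0) = 145]
q=1: r=139, s=-1, t=1   [145*(-1) + 284*(1) = 139]
q=1: r=6, s=2, t=-1   [145*(2) + 284*(-1) = 6]
q=23: r=1, s=-47, t=24   [145*(-47) + 284*(24) = 1]
q=6: r=0, s=284, t=-145   [145*(284) + 284*(-145) = 0]
GCD = 1; from the row with r=1: x=-47, y=24
Check: 145*(-47) + 284*(24) = -6815 + 6816 = 1

GCD = 1, x = -47, y = 24


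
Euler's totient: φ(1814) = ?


1814 = 2 × 907
Prime factors: 2, 907
φ(1814) = 1814 × (1-1/2) × (1-1/907)
= 1814 × 1/2 × 906/907 = 906

φ(1814) = 906


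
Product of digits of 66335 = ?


6 × 6 × 3 × 3 × 5 = 1620


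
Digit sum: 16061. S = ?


1 + 6 + 0 + 6 + 1 = 14


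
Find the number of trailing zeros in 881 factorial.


floor(881/5) = 176
floor(881/25) = 35
floor(881/125) = 7
floor(881/625) = 1
Total = 219

219 trailing zeros


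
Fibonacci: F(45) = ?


Sequence: 1, 1, 2, 3, 5, 8, 13, 21, 34, 55, 89, 144, 233, 377, 610, 987, 1597, 2584, 4181, 6765, 10946, 17711, 28657, 46368, 75025, 121393, 196418, 317811, 514229, 832040, 1346269, 2178309, 3524578, 5702887, 9227465, 14930352, 24157817, 39088169, 63245986, 102334155, 165580141, 267914296, 433494437, 701408733, 1134903170
F(45) = 1134903170


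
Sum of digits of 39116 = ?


3 + 9 + 1 + 1 + 6 = 20


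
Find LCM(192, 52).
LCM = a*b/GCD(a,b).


GCD(192, 52) = 4
LCM = 192*52/4 = 9984/4 = 2496

LCM = 2496


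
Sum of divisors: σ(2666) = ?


Divisors of 2666: 1, 2, 31, 43, 62, 86, 1333, 2666
Sum = 1 + 2 + 31 + 43 + 62 + 86 + 1333 + 2666 = 4224

σ(2666) = 4224


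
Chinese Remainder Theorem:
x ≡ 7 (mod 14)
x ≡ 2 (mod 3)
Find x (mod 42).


M = 14*3 = 42
M1 = M/14 = 3, M2 = M/3 = 14
M1^(-1) mod 14 = 5, M2^(-1) mod 3 = 2
x = 7*3*5 + 2*14*2 = 161
161 mod 42 = 35
Check: 35 mod 14 = 7 ✓, 35 mod 3 = 2 ✓

x ≡ 35 (mod 42)


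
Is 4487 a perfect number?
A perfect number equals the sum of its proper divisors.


Proper divisors of 4487: 1, 7, 641
Sum = 1 + 7 + 641 = 649

No, 4487 is not perfect (649 ≠ 4487)


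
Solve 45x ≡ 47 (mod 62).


GCD(45, 62) = 1, unique solution
a^(-1) mod 62 = 51
x = 51 * 47 mod 62 = 41

x ≡ 41 (mod 62)


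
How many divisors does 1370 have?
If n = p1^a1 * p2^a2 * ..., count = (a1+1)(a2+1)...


1370 = 2^1 × 5^1 × 137^1
d(1370) = (1+1) × (1+1) × (1+1) = 8

8 divisors


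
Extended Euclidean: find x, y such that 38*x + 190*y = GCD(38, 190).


Tabular extended Euclidean (each row: r = 38*s + 190*t):
r=38, s=1, t=0
r=190, s=0, t=1
q=0: r=38, s=1, t=0   [38*(1) + 190*(0) = 38]
q=5: r=0, s=-5, t=1   [38*(-5) + 190*(1) = 0]
GCD = 38; from the row with r=38: x=1, y=0
Check: 38*(1) + 190*(0) = 38 + 0 = 38

GCD = 38, x = 1, y = 0


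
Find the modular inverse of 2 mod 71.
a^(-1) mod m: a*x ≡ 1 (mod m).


Use the extended Euclidean algorithm on (71, 2); each row r = 71*s + 2*t:
r=71, s=1, t=0
r=2, s=0, t=1
q=35: r=1, s=1, t=-35   [71*(1) + 2*(-35) = 1]
q=2: r=0, s=-2, t=71   [71*(-2) + 2*(71) = 0]
GCD = 1 with t = -35, so 2*(-35) ≡ 1 (mod 71)
Inverse = -35 mod 71 = 36
Check: 2 * 36 = 72 ≡ 1 (mod 71)

2^(-1) ≡ 36 (mod 71)


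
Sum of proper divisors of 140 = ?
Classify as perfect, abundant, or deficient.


Proper divisors: 1, 2, 4, 5, 7, 10, 14, 20, 28, 35, 70
Sum = 1 + 2 + 4 + 5 + 7 + 10 + 14 + 20 + 28 + 35 + 70 = 196
196 > 140 → abundant

s(140) = 196 (abundant)


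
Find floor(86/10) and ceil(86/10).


86/10 = 8.6000
floor = 8
ceil = 9

floor = 8, ceil = 9


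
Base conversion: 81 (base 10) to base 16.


81 (base 10) = 81 (decimal)
81 (decimal) = 51 (base 16)


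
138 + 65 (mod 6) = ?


138 + 65 = 203
203 mod 6 = 5


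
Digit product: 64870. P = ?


6 × 4 × 8 × 7 × 0 = 0


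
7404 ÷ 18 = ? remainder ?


7404 = 18 * 411 + 6
Check: 7398 + 6 = 7404

q = 411, r = 6


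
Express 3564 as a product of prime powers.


3564 / 2 = 1782
1782 / 2 = 891
891 / 3 = 297
297 / 3 = 99
99 / 3 = 33
33 / 3 = 11
11 / 11 = 1
3564 = 2^2 × 3^4 × 11


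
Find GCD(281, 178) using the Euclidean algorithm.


281 = 1 * 178 + 103
178 = 1 * 103 + 75
103 = 1 * 75 + 28
75 = 2 * 28 + 19
28 = 1 * 19 + 9
19 = 2 * 9 + 1
9 = 9 * 1 + 0
GCD = 1


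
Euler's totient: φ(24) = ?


24 = 2^3 × 3
Prime factors: 2, 3
φ(24) = 24 × (1-1/2) × (1-1/3)
= 24 × 1/2 × 2/3 = 8

φ(24) = 8


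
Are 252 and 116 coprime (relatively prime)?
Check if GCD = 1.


Euclidean algorithm:
252 = 2 * 116 + 20
116 = 5 * 20 + 16
20 = 1 * 16 + 4
16 = 4 * 4 + 0
GCD(252, 116) = 4

No, not coprime (GCD = 4)


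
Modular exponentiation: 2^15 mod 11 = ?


2^1 mod 11 = 2
2^2 mod 11 = 4
2^3 mod 11 = 8
2^4 mod 11 = 5
2^5 mod 11 = 10
2^6 mod 11 = 9
2^7 mod 11 = 7
2^8 mod 11 = 3
2^9 mod 11 = 6
2^10 mod 11 = 1
2^11 mod 11 = 2
2^12 mod 11 = 4
2^13 mod 11 = 8
2^14 mod 11 = 5
2^15 mod 11 = 10


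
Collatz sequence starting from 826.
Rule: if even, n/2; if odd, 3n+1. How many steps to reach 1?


826 → 413 → 1240 → 620 → 310 → 155 → 466 → 233 → 700 → 350 → 175 → 526 → 263 → 790 → 395 → 1186 → 593 → 1780 → 890 → 445 → 1336 → 668 → 334 → 167 → 502 → 251 → 754 → 377 → 1132 → 566 → 283 → 850 → 425 → 1276 → 638 → 319 → 958 → 479 → 1438 → 719 → 2158 → 1079 → 3238 → 1619 → 4858 → 2429 → 7288 → 3644 → 1822 → 911 → 2734 → 1367 → 4102 → 2051 → 6154 → 3077 → 9232 → 4616 → 2308 → 1154 → 577 → 1732 → 866 → 433 → 1300 → 650 → 325 → 976 → 488 → 244 → 122 → 61 → 184 → 92 → 46 → 23 → 70 → 35 → 106 → 53 → 160 → 80 → 40 → 20 → 10 → 5 → 16 → 8 → 4 → 2 → 1
Total steps = 90

90 steps


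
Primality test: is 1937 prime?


1937 / 13 = 149 (exact division)
1937 is NOT prime.

No, 1937 is not prime


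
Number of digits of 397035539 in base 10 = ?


397035539 has 9 digits in base 10
floor(log10(397035539)) + 1 = floor(8.5988) + 1 = 9

9 digits (base 10)


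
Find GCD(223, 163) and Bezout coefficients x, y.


Tabular extended Euclidean (each row: r = 223*s + 163*t):
r=223, s=1, t=0
r=163, s=0, t=1
q=1: r=60, s=1, t=-1   [223*(1) + 163*(-1) = 60]
q=2: r=43, s=-2, t=3   [223*(-2) + 163*(3) = 43]
q=1: r=17, s=3, t=-4   [223*(3) + 163*(-4) = 17]
q=2: r=9, s=-8, t=11   [223*(-8) + 163*(11) = 9]
q=1: r=8, s=11, t=-15   [223*(11) + 163*(-15) = 8]
q=1: r=1, s=-19, t=26   [223*(-19) + 163*(26) = 1]
q=8: r=0, s=163, t=-223   [223*(163) + 163*(-223) = 0]
GCD = 1; from the row with r=1: x=-19, y=26
Check: 223*(-19) + 163*(26) = -4237 + 4238 = 1

GCD = 1, x = -19, y = 26


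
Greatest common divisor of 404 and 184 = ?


404 = 2 * 184 + 36
184 = 5 * 36 + 4
36 = 9 * 4 + 0
GCD = 4


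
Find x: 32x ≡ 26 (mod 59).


GCD(32, 59) = 1, unique solution
a^(-1) mod 59 = 24
x = 24 * 26 mod 59 = 34

x ≡ 34 (mod 59)


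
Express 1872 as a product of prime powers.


1872 / 2 = 936
936 / 2 = 468
468 / 2 = 234
234 / 2 = 117
117 / 3 = 39
39 / 3 = 13
13 / 13 = 1
1872 = 2^4 × 3^2 × 13


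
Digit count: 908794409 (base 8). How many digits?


908794409 in base 8 = 6612615051
Number of digits = 10

10 digits (base 8)


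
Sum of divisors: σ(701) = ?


Divisors of 701: 1, 701
Sum = 1 + 701 = 702

σ(701) = 702


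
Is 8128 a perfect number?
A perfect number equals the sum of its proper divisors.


Proper divisors of 8128: 1, 2, 4, 8, 16, 32, 64, 127, 254, 508, 1016, 2032, 4064
Sum = 1 + 2 + 4 + 8 + 16 + 32 + 64 + 127 + 254 + 508 + 1016 + 2032 + 4064 = 8128

Yes, 8128 is perfect (8128 = 8128)


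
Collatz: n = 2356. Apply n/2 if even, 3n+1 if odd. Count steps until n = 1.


2356 → 1178 → 589 → 1768 → 884 → 442 → 221 → 664 → 332 → 166 → 83 → 250 → 125 → 376 → 188 → 94 → 47 → 142 → 71 → 214 → 107 → 322 → 161 → 484 → 242 → 121 → 364 → 182 → 91 → 274 → 137 → 412 → 206 → 103 → 310 → 155 → 466 → 233 → 700 → 350 → 175 → 526 → 263 → 790 → 395 → 1186 → 593 → 1780 → 890 → 445 → 1336 → 668 → 334 → 167 → 502 → 251 → 754 → 377 → 1132 → 566 → 283 → 850 → 425 → 1276 → 638 → 319 → 958 → 479 → 1438 → 719 → 2158 → 1079 → 3238 → 1619 → 4858 → 2429 → 7288 → 3644 → 1822 → 911 → 2734 → 1367 → 4102 → 2051 → 6154 → 3077 → 9232 → 4616 → 2308 → 1154 → 577 → 1732 → 866 → 433 → 1300 → 650 → 325 → 976 → 488 → 244 → 122 → 61 → 184 → 92 → 46 → 23 → 70 → 35 → 106 → 53 → 160 → 80 → 40 → 20 → 10 → 5 → 16 → 8 → 4 → 2 → 1
Total steps = 120

120 steps


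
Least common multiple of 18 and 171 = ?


GCD(18, 171) = 9
LCM = 18*171/9 = 3078/9 = 342

LCM = 342


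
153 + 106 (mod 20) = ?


153 + 106 = 259
259 mod 20 = 19


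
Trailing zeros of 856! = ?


floor(856/5) = 171
floor(856/25) = 34
floor(856/125) = 6
floor(856/625) = 1
Total = 212

212 trailing zeros


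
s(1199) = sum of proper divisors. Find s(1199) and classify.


Proper divisors: 1, 11, 109
Sum = 1 + 11 + 109 = 121
121 < 1199 → deficient

s(1199) = 121 (deficient)


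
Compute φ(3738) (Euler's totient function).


3738 = 2 × 3 × 7 × 89
Prime factors: 2, 3, 7, 89
φ(3738) = 3738 × (1-1/2) × (1-1/3) × (1-1/7) × (1-1/89)
= 3738 × 1/2 × 2/3 × 6/7 × 88/89 = 1056

φ(3738) = 1056


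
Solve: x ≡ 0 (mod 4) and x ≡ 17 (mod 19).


M = 4*19 = 76
M1 = M/4 = 19, M2 = M/19 = 4
M1^(-1) mod 4 = 3, M2^(-1) mod 19 = 5
x = 0*19*3 + 17*4*5 = 340
340 mod 76 = 36
Check: 36 mod 4 = 0 ✓, 36 mod 19 = 17 ✓

x ≡ 36 (mod 76)


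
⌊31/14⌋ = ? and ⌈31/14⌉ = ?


31/14 = 2.2143
floor = 2
ceil = 3

floor = 2, ceil = 3


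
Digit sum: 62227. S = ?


6 + 2 + 2 + 2 + 7 = 19


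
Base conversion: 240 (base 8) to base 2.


240 (base 8) = 160 (decimal)
160 (decimal) = 10100000 (base 2)


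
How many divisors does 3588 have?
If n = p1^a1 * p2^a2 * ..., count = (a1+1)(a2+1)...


3588 = 2^2 × 3^1 × 13^1 × 23^1
d(3588) = (2+1) × (1+1) × (1+1) × (1+1) = 24

24 divisors


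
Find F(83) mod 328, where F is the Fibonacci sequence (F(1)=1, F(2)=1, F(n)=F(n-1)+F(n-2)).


F(k) mod 328 for k=1..83:
1, 1, 2, 3, 5, 8, 13, 21, 34, 55, 89, 144, 233, 49, 282, 3, 285, 288, 245, 205, 122, 327, 121, 120, 241, 33, 274, 307, 253, 232, 157, 61, 218, 279, 169, 120, 289, 81, 42, 123, 165, 288, 125, 85, 210, 295, 177, 144, 321, 137, 130, 267, 69, 8, 77, 85, 162, 247, 81, 0, 81, 81, 162, 243, 77, 320, 69, 61, 130, 191, 321, 184, 177, 33, 210, 243, 125, 40, 165, 205, 42, 247, 289
F(83) mod 328 = 289


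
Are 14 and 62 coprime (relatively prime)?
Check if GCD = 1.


Euclidean algorithm:
62 = 4 * 14 + 6
14 = 2 * 6 + 2
6 = 3 * 2 + 0
GCD(14, 62) = 2

No, not coprime (GCD = 2)


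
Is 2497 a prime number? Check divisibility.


2497 / 11 = 227 (exact division)
2497 is NOT prime.

No, 2497 is not prime


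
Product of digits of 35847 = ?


3 × 5 × 8 × 4 × 7 = 3360


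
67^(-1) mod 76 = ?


Use the extended Euclidean algorithm on (76, 67); each row r = 76*s + 67*t:
r=76, s=1, t=0
r=67, s=0, t=1
q=1: r=9, s=1, t=-1   [76*(1) + 67*(-1) = 9]
q=7: r=4, s=-7, t=8   [76*(-7) + 67*(8) = 4]
q=2: r=1, s=15, t=-17   [76*(15) + 67*(-17) = 1]
q=4: r=0, s=-67, t=76   [76*(-67) + 67*(76) = 0]
GCD = 1 with t = -17, so 67*(-17) ≡ 1 (mod 76)
Inverse = -17 mod 76 = 59
Check: 67 * 59 = 3953 ≡ 1 (mod 76)

67^(-1) ≡ 59 (mod 76)


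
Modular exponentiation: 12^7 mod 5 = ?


12^1 mod 5 = 2
12^2 mod 5 = 4
12^3 mod 5 = 3
12^4 mod 5 = 1
12^5 mod 5 = 2
12^6 mod 5 = 4
12^7 mod 5 = 3


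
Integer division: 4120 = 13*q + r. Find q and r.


4120 = 13 * 316 + 12
Check: 4108 + 12 = 4120

q = 316, r = 12


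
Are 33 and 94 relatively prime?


Euclidean algorithm:
94 = 2 * 33 + 28
33 = 1 * 28 + 5
28 = 5 * 5 + 3
5 = 1 * 3 + 2
3 = 1 * 2 + 1
2 = 2 * 1 + 0
GCD(33, 94) = 1

Yes, coprime (GCD = 1)


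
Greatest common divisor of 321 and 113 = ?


321 = 2 * 113 + 95
113 = 1 * 95 + 18
95 = 5 * 18 + 5
18 = 3 * 5 + 3
5 = 1 * 3 + 2
3 = 1 * 2 + 1
2 = 2 * 1 + 0
GCD = 1


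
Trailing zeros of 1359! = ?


floor(1359/5) = 271
floor(1359/25) = 54
floor(1359/125) = 10
floor(1359/625) = 2
Total = 337

337 trailing zeros


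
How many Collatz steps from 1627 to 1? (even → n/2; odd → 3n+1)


1627 → 4882 → 2441 → 7324 → 3662 → 1831 → 5494 → 2747 → 8242 → 4121 → 12364 → 6182 → 3091 → 9274 → 4637 → 13912 → 6956 → 3478 → 1739 → 5218 → 2609 → 7828 → 3914 → 1957 → 5872 → 2936 → 1468 → 734 → 367 → 1102 → 551 → 1654 → 827 → 2482 → 1241 → 3724 → 1862 → 931 → 2794 → 1397 → 4192 → 2096 → 1048 → 524 → 262 → 131 → 394 → 197 → 592 → 296 → 148 → 74 → 37 → 112 → 56 → 28 → 14 → 7 → 22 → 11 → 34 → 17 → 52 → 26 → 13 → 40 → 20 → 10 → 5 → 16 → 8 → 4 → 2 → 1
Total steps = 73

73 steps


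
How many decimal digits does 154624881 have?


154624881 has 9 digits in base 10
floor(log10(154624881)) + 1 = floor(8.1893) + 1 = 9

9 digits (base 10)


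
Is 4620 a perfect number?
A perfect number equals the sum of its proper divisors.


Proper divisors of 4620: 1, 2, 3, 4, 5, 6, 7, 10, 11, 12, 14, 15, 20, 21, 22, 28, 30, 33, 35, 42, 44, 55, 60, 66, 70, 77, 84, 105, 110, 132, 140, 154, 165, 210, 220, 231, 308, 330, 385, 420, 462, 660, 770, 924, 1155, 1540, 2310
Sum = 1 + 2 + 3 + 4 + 5 + 6 + 7 + 10 + 11 + 12 + 14 + 15 + 20 + 21 + 22 + 28 + 30 + 33 + 35 + 42 + 44 + 55 + 60 + 66 + 70 + 77 + 84 + 105 + 110 + 132 + 140 + 154 + 165 + 210 + 220 + 231 + 308 + 330 + 385 + 420 + 462 + 660 + 770 + 924 + 1155 + 1540 + 2310 = 11508

No, 4620 is not perfect (11508 ≠ 4620)


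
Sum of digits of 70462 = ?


7 + 0 + 4 + 6 + 2 = 19


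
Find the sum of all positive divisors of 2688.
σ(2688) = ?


Divisors of 2688: 1, 2, 3, 4, 6, 7, 8, 12, 14, 16, 21, 24, 28, 32, 42, 48, 56, 64, 84, 96, 112, 128, 168, 192, 224, 336, 384, 448, 672, 896, 1344, 2688
Sum = 1 + 2 + 3 + 4 + 6 + 7 + 8 + 12 + 14 + 16 + 21 + 24 + 28 + 32 + 42 + 48 + 56 + 64 + 84 + 96 + 112 + 128 + 168 + 192 + 224 + 336 + 384 + 448 + 672 + 896 + 1344 + 2688 = 8160

σ(2688) = 8160


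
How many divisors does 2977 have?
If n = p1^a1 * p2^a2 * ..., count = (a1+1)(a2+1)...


2977 = 13^1 × 229^1
d(2977) = (1+1) × (1+1) = 4

4 divisors


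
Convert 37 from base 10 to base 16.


37 (base 10) = 37 (decimal)
37 (decimal) = 25 (base 16)


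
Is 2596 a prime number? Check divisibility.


2596 / 2 = 1298 (exact division)
2596 is NOT prime.

No, 2596 is not prime


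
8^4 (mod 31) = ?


8^1 mod 31 = 8
8^2 mod 31 = 2
8^3 mod 31 = 16
8^4 mod 31 = 4


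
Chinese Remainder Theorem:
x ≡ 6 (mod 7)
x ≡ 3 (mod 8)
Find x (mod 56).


M = 7*8 = 56
M1 = M/7 = 8, M2 = M/8 = 7
M1^(-1) mod 7 = 1, M2^(-1) mod 8 = 7
x = 6*8*1 + 3*7*7 = 195
195 mod 56 = 27
Check: 27 mod 7 = 6 ✓, 27 mod 8 = 3 ✓

x ≡ 27 (mod 56)


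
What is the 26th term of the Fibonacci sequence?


Sequence: 1, 1, 2, 3, 5, 8, 13, 21, 34, 55, 89, 144, 233, 377, 610, 987, 1597, 2584, 4181, 6765, 10946, 17711, 28657, 46368, 75025, 121393
F(26) = 121393


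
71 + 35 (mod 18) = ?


71 + 35 = 106
106 mod 18 = 16


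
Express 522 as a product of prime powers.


522 / 2 = 261
261 / 3 = 87
87 / 3 = 29
29 / 29 = 1
522 = 2 × 3^2 × 29


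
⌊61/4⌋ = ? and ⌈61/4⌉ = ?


61/4 = 15.2500
floor = 15
ceil = 16

floor = 15, ceil = 16


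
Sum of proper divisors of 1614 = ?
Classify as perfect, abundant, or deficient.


Proper divisors: 1, 2, 3, 6, 269, 538, 807
Sum = 1 + 2 + 3 + 6 + 269 + 538 + 807 = 1626
1626 > 1614 → abundant

s(1614) = 1626 (abundant)


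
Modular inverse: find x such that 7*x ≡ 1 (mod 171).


Use the extended Euclidean algorithm on (171, 7); each row r = 171*s + 7*t:
r=171, s=1, t=0
r=7, s=0, t=1
q=24: r=3, s=1, t=-24   [171*(1) + 7*(-24) = 3]
q=2: r=1, s=-2, t=49   [171*(-2) + 7*(49) = 1]
q=3: r=0, s=7, t=-171   [171*(7) + 7*(-171) = 0]
GCD = 1 with t = 49, so 7*(49) ≡ 1 (mod 171)
Inverse = 49 mod 171 = 49
Check: 7 * 49 = 343 ≡ 1 (mod 171)

7^(-1) ≡ 49 (mod 171)


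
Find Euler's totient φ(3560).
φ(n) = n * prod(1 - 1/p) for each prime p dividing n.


3560 = 2^3 × 5 × 89
Prime factors: 2, 5, 89
φ(3560) = 3560 × (1-1/2) × (1-1/5) × (1-1/89)
= 3560 × 1/2 × 4/5 × 88/89 = 1408

φ(3560) = 1408


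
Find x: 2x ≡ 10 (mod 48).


GCD(2, 48) = 2 divides 10
Divide: 1x ≡ 5 (mod 24)
x ≡ 5 (mod 24)


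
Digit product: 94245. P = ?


9 × 4 × 2 × 4 × 5 = 1440


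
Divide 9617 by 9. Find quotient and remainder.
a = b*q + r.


9617 = 9 * 1068 + 5
Check: 9612 + 5 = 9617

q = 1068, r = 5


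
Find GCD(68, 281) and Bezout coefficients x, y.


Tabular extended Euclidean (each row: r = 68*s + 281*t):
r=68, s=1, t=0
r=281, s=0, t=1
q=0: r=68, s=1, t=0   [68*(1) + 281*(0) = 68]
q=4: r=9, s=-4, t=1   [68*(-4) + 281*(1) = 9]
q=7: r=5, s=29, t=-7   [68*(29) + 281*(-7) = 5]
q=1: r=4, s=-33, t=8   [68*(-33) + 281*(8) = 4]
q=1: r=1, s=62, t=-15   [68*(62) + 281*(-15) = 1]
q=4: r=0, s=-281, t=68   [68*(-281) + 281*(68) = 0]
GCD = 1; from the row with r=1: x=62, y=-15
Check: 68*(62) + 281*(-15) = 4216 - 4215 = 1

GCD = 1, x = 62, y = -15


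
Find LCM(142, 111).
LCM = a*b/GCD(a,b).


GCD(142, 111) = 1
LCM = 142*111/1 = 15762/1 = 15762

LCM = 15762


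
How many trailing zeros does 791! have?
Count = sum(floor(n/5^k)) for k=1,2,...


floor(791/5) = 158
floor(791/25) = 31
floor(791/125) = 6
floor(791/625) = 1
Total = 196

196 trailing zeros


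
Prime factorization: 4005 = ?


4005 / 3 = 1335
1335 / 3 = 445
445 / 5 = 89
89 / 89 = 1
4005 = 3^2 × 5 × 89


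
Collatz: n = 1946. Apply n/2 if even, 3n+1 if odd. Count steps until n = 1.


1946 → 973 → 2920 → 1460 → 730 → 365 → 1096 → 548 → 274 → 137 → 412 → 206 → 103 → 310 → 155 → 466 → 233 → 700 → 350 → 175 → 526 → 263 → 790 → 395 → 1186 → 593 → 1780 → 890 → 445 → 1336 → 668 → 334 → 167 → 502 → 251 → 754 → 377 → 1132 → 566 → 283 → 850 → 425 → 1276 → 638 → 319 → 958 → 479 → 1438 → 719 → 2158 → 1079 → 3238 → 1619 → 4858 → 2429 → 7288 → 3644 → 1822 → 911 → 2734 → 1367 → 4102 → 2051 → 6154 → 3077 → 9232 → 4616 → 2308 → 1154 → 577 → 1732 → 866 → 433 → 1300 → 650 → 325 → 976 → 488 → 244 → 122 → 61 → 184 → 92 → 46 → 23 → 70 → 35 → 106 → 53 → 160 → 80 → 40 → 20 → 10 → 5 → 16 → 8 → 4 → 2 → 1
Total steps = 99

99 steps


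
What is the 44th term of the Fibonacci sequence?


Sequence: 1, 1, 2, 3, 5, 8, 13, 21, 34, 55, 89, 144, 233, 377, 610, 987, 1597, 2584, 4181, 6765, 10946, 17711, 28657, 46368, 75025, 121393, 196418, 317811, 514229, 832040, 1346269, 2178309, 3524578, 5702887, 9227465, 14930352, 24157817, 39088169, 63245986, 102334155, 165580141, 267914296, 433494437, 701408733
F(44) = 701408733


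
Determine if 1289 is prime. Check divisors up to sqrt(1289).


Check divisors up to sqrt(1289) = 35.9026
No divisors found.
1289 is prime.

Yes, 1289 is prime


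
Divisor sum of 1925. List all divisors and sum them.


Divisors of 1925: 1, 5, 7, 11, 25, 35, 55, 77, 175, 275, 385, 1925
Sum = 1 + 5 + 7 + 11 + 25 + 35 + 55 + 77 + 175 + 275 + 385 + 1925 = 2976

σ(1925) = 2976


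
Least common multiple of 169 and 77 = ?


GCD(169, 77) = 1
LCM = 169*77/1 = 13013/1 = 13013

LCM = 13013


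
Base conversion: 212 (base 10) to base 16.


212 (base 10) = 212 (decimal)
212 (decimal) = D4 (base 16)


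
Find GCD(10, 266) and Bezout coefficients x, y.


Tabular extended Euclidean (each row: r = 10*s + 266*t):
r=10, s=1, t=0
r=266, s=0, t=1
q=0: r=10, s=1, t=0   [10*(1) + 266*(0) = 10]
q=26: r=6, s=-26, t=1   [10*(-26) + 266*(1) = 6]
q=1: r=4, s=27, t=-1   [10*(27) + 266*(-1) = 4]
q=1: r=2, s=-53, t=2   [10*(-53) + 266*(2) = 2]
q=2: r=0, s=133, t=-5   [10*(133) + 266*(-5) = 0]
GCD = 2; from the row with r=2: x=-53, y=2
Check: 10*(-53) + 266*(2) = -530 + 532 = 2

GCD = 2, x = -53, y = 2


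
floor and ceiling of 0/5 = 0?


0/5 = 0
floor = 0
ceil = 0

floor = 0, ceil = 0


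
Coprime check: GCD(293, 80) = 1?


Euclidean algorithm:
293 = 3 * 80 + 53
80 = 1 * 53 + 27
53 = 1 * 27 + 26
27 = 1 * 26 + 1
26 = 26 * 1 + 0
GCD(293, 80) = 1

Yes, coprime (GCD = 1)


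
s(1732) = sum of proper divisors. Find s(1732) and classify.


Proper divisors: 1, 2, 4, 433, 866
Sum = 1 + 2 + 4 + 433 + 866 = 1306
1306 < 1732 → deficient

s(1732) = 1306 (deficient)


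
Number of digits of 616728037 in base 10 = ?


616728037 has 9 digits in base 10
floor(log10(616728037)) + 1 = floor(8.7901) + 1 = 9

9 digits (base 10)


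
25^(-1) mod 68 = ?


Use the extended Euclidean algorithm on (68, 25); each row r = 68*s + 25*t:
r=68, s=1, t=0
r=25, s=0, t=1
q=2: r=18, s=1, t=-2   [68*(1) + 25*(-2) = 18]
q=1: r=7, s=-1, t=3   [68*(-1) + 25*(3) = 7]
q=2: r=4, s=3, t=-8   [68*(3) + 25*(-8) = 4]
q=1: r=3, s=-4, t=11   [68*(-4) + 25*(11) = 3]
q=1: r=1, s=7, t=-19   [68*(7) + 25*(-19) = 1]
q=3: r=0, s=-25, t=68   [68*(-25) + 25*(68) = 0]
GCD = 1 with t = -19, so 25*(-19) ≡ 1 (mod 68)
Inverse = -19 mod 68 = 49
Check: 25 * 49 = 1225 ≡ 1 (mod 68)

25^(-1) ≡ 49 (mod 68)


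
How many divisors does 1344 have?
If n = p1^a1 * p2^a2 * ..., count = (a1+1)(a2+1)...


1344 = 2^6 × 3^1 × 7^1
d(1344) = (6+1) × (1+1) × (1+1) = 28

28 divisors


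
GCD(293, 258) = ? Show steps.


293 = 1 * 258 + 35
258 = 7 * 35 + 13
35 = 2 * 13 + 9
13 = 1 * 9 + 4
9 = 2 * 4 + 1
4 = 4 * 1 + 0
GCD = 1


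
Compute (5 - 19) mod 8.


5 - 19 = -14
-14 mod 8 = 2


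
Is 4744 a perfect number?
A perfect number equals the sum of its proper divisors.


Proper divisors of 4744: 1, 2, 4, 8, 593, 1186, 2372
Sum = 1 + 2 + 4 + 8 + 593 + 1186 + 2372 = 4166

No, 4744 is not perfect (4166 ≠ 4744)


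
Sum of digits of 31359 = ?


3 + 1 + 3 + 5 + 9 = 21


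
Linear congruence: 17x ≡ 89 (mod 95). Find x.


GCD(17, 95) = 1, unique solution
a^(-1) mod 95 = 28
x = 28 * 89 mod 95 = 22

x ≡ 22 (mod 95)


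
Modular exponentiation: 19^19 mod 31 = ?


19^1 mod 31 = 19
19^2 mod 31 = 20
19^3 mod 31 = 8
19^4 mod 31 = 28
19^5 mod 31 = 5
19^6 mod 31 = 2
19^7 mod 31 = 7
19^8 mod 31 = 9
19^9 mod 31 = 16
19^10 mod 31 = 25
19^11 mod 31 = 10
19^12 mod 31 = 4
19^13 mod 31 = 14
19^14 mod 31 = 18
19^15 mod 31 = 1
19^16 mod 31 = 19
19^17 mod 31 = 20
19^18 mod 31 = 8
19^19 mod 31 = 28
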